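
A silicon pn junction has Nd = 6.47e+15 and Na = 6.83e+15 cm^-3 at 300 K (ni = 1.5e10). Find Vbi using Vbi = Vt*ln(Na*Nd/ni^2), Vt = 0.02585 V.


Step 1: Compute Na*Nd/ni^2 = 6.83e+15 * 6.47e+15 / (1.5e10)^2 = 1.9640e+11
Step 2: ln(1.9640e+11) = 26.0034
Step 3: Vbi = 0.02585 * 26.0034 = 0.672 V

0.672


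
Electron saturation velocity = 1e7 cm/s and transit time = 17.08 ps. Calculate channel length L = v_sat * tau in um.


Step 1: tau in seconds = 17.08 ps * 1e-12 = 1.7080e-11 s
Step 2: L = v_sat * tau = 1e7 * 1.7080e-11 = 1.7080e-04 cm
Step 3: L in um = 1.7080e-04 * 1e4 = 1.708 um

1.708


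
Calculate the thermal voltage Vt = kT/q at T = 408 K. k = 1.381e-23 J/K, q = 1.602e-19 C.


Step 1: kT = 1.381e-23 * 408 = 5.63448e-21 J
Step 2: Vt = kT/q = 5.63448e-21 / 1.602e-19
Step 3: Vt = 0.03517 V

0.03517


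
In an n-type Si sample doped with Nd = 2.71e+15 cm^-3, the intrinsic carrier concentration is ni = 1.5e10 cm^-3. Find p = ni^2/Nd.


Step 1: Since Nd >> ni, n ≈ Nd = 2.71e+15 cm^-3
Step 2: p = ni^2 / n = (1.5e10)^2 / 2.71e+15
Step 3: p = 2.25e20 / 2.71e+15 = 8.30e+04 cm^-3

8.30e+04


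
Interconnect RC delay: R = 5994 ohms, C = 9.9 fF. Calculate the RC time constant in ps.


Step 1: tau = R * C
Step 2: tau = 5994 * 9.9 fF = 5994 * 9.9e-15 F
Step 3: tau = 5.93406e-11 s = 59.3406 ps

59.3406


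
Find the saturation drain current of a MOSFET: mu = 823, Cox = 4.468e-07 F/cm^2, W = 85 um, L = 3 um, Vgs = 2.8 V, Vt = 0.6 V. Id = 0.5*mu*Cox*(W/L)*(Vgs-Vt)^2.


Step 1: Overdrive voltage Vov = Vgs - Vt = 2.8 - 0.6 = 2.2 V
Step 2: W/L = 85/3 = 28.3333
Step 3: Id = 0.5 * 823 * 4.468e-07 * 28.3333 * 2.2^2
Step 4: Id = 2.52e-02 A

2.52e-02


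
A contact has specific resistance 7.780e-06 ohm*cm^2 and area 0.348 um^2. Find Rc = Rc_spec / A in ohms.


Step 1: Convert area to cm^2: 0.348 um^2 = 3.4800e-09 cm^2
Step 2: Rc = Rc_spec / A = 7.780e-06 / 3.4800e-09
Step 3: Rc = 2.24e+03 ohms

2.24e+03


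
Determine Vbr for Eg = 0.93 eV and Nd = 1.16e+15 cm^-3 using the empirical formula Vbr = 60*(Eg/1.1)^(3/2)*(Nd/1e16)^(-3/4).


Step 1: Eg/1.1 = 0.93/1.1 = 0.845455
Step 2: (Eg/1.1)^1.5 = 0.845455^1.5 = 0.777384
Step 3: (Nd/1e16)^(-0.75) = (0.116)^(-0.75) = 5.031025
Step 4: Vbr = 60 * 0.777384 * 5.031025 = 234.7 V

234.7


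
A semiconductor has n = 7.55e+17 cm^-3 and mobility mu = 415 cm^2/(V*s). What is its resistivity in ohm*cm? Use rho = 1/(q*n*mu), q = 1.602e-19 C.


Step 1: sigma = q * n * mu = 1.602e-19 * 7.55e+17 * 415 = 5.01947e+01 S/cm
Step 2: rho = 1 / sigma = 1 / 5.01947e+01 = 0.01992 ohm*cm

0.01992


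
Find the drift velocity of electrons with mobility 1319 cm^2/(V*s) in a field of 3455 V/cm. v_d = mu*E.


Step 1: v_d = mu * E
Step 2: v_d = 1319 * 3455 = 4557145
Step 3: v_d = 4.56e+06 cm/s

4.56e+06


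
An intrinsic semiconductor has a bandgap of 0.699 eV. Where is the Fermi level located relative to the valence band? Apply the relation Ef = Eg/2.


Step 1: For an intrinsic semiconductor, the Fermi level sits at midgap.
Step 2: Ef = Eg / 2 = 0.699 / 2 = 0.3495 eV

0.3495


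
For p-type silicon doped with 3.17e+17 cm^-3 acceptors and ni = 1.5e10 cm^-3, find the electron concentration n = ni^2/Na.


Step 1: Majority hole concentration p ≈ Na = 3.17e+17 cm^-3
Step 2: n = ni^2 / Na = (1.5e10)^2 / 3.17e+17
Step 3: n = 7.10e+02 cm^-3

7.10e+02


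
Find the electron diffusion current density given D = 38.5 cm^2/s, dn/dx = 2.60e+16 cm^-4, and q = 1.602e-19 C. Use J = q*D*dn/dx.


Step 1: J = q * D * (dn/dx)
Step 2: J = 1.602e-19 * 38.5 * 2.60e+16
Step 3: J = 1.60e-01 A/cm^2

1.60e-01


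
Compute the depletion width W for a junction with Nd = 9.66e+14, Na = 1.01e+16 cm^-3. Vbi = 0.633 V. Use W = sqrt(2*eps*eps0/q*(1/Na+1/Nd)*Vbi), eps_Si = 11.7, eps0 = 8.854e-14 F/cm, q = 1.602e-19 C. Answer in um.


Step 1: 1/Na + 1/Nd = 1/1.01e+16 + 1/9.66e+14 = 1.13421e-15
Step 2: 2*eps*eps0/q = 2*11.7*8.854e-14/1.602e-19 = 1.293281e+07
Step 3: W^2 = 1.293281e+07 * 1.13421e-15 * 0.633 = 9.28517e-09
Step 4: W = sqrt(9.28517e-09) = 9.636e-05 cm = 0.9636 um

0.9636


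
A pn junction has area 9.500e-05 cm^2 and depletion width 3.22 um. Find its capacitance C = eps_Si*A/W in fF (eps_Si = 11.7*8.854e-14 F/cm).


Step 1: eps_Si = 11.7 * 8.854e-14 = 1.035918e-12 F/cm
Step 2: W in cm = 3.22 * 1e-4 = 3.22e-04 cm
Step 3: C = 1.035918e-12 * 9.500e-05 / 3.22e-04 = 3.056280e-13 F
Step 4: C = 305.63 fF

305.63


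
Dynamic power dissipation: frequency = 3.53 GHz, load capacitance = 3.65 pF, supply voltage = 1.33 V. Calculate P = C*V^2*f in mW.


Step 1: V^2 = 1.33^2 = 1.7689 V^2
Step 2: P = C*V^2*f = 3.65e-12 F * 1.7689 * 3.53e9 Hz
Step 3: P = 2.279139205e-02 W
Step 4: P = 22.791 mW

22.791


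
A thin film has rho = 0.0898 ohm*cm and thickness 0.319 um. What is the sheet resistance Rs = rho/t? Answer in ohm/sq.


Step 1: Convert thickness to cm: t = 0.319 um = 3.1900e-05 cm
Step 2: Rs = rho / t = 0.0898 / 3.1900e-05
Step 3: Rs = 2815.0 ohm/sq

2815.0


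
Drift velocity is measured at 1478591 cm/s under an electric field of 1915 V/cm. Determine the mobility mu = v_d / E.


Step 1: mu = v_d / E
Step 2: mu = 1478591 / 1915
Step 3: mu = 772.11 cm^2/(V*s)

772.11


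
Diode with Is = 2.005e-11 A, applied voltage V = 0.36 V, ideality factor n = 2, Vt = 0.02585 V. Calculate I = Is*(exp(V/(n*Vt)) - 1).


Step 1: V/(n*Vt) = 0.36/(2*0.02585) = 6.9632
Step 2: exp(6.9632) = 1.0570e+03
Step 3: I = 2.005e-11 * (1.0570e+03 - 1) = 2.12e-08 A

2.12e-08


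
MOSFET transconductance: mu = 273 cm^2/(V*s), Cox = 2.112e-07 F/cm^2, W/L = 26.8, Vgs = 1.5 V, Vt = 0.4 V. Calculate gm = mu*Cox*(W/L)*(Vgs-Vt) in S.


Step 1: Vov = Vgs - Vt = 1.5 - 0.4 = 1.1 V
Step 2: gm = mu * Cox * (W/L) * Vov
Step 3: gm = 273 * 2.112e-07 * 26.8 * 1.1 = 1.70e-03 S

1.70e-03


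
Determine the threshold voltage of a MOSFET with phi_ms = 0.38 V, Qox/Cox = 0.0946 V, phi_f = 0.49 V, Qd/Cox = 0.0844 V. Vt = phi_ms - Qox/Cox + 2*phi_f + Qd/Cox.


Step 1: Vt = phi_ms - Qox/Cox + 2*phi_f + Qd/Cox
Step 2: Vt = 0.38 - 0.0946 + 2*0.49 + 0.0844
Step 3: Vt = 0.38 - 0.0946 + 0.98 + 0.0844
Step 4: Vt = 1.3498 V

1.3498


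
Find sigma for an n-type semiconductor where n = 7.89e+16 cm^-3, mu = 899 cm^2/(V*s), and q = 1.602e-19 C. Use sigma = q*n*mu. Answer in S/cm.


Step 1: sigma = q * n * mu
Step 2: sigma = 1.602e-19 * 7.89e+16 * 899
Step 3: sigma = 1.136e+01 S/cm

1.136e+01


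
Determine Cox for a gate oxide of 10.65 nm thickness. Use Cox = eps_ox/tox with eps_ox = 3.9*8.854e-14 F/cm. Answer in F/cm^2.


Step 1: eps_ox = 3.9 * 8.854e-14 = 3.45306e-13 F/cm
Step 2: tox in cm = 10.65 nm * 1e-7 = 1.0650e-06 cm
Step 3: Cox = 3.45306e-13 / 1.0650e-06 = 3.24e-07 F/cm^2

3.24e-07


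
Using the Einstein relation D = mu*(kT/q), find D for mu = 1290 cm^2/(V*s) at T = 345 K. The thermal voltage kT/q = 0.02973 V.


Step 1: D = mu * (kT/q)
Step 2: D = 1290 * 0.02973
Step 3: D = 38.35 cm^2/s

38.35


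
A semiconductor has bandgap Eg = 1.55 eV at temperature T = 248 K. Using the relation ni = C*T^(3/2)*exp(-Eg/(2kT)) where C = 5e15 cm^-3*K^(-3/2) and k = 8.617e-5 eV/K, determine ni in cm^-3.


Step 1: Compute kT = 8.617e-5 * 248 = 0.02137016 eV
Step 2: Exponent = -Eg/(2kT) = -1.55/(2*0.02137016) = -36.26552
Step 3: T^(3/2) = 248^1.5 = 3905.51
Step 4: ni = 5e15 * 3905.51 * exp(-36.26552) = 3.47e+03 cm^-3

3.47e+03


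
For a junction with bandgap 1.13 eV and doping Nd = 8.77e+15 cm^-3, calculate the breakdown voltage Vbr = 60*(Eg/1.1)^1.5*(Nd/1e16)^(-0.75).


Step 1: Eg/1.1 = 1.13/1.1 = 1.027273
Step 2: (Eg/1.1)^1.5 = 1.027273^1.5 = 1.041187
Step 3: (Nd/1e16)^(-0.75) = (0.877)^(-0.75) = 1.103444
Step 4: Vbr = 60 * 1.041187 * 1.103444 = 68.9 V

68.9


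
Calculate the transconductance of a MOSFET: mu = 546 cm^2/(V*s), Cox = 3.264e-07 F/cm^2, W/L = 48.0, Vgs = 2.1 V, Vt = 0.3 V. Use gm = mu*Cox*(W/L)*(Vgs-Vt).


Step 1: Vov = Vgs - Vt = 2.1 - 0.3 = 1.8 V
Step 2: gm = mu * Cox * (W/L) * Vov
Step 3: gm = 546 * 3.264e-07 * 48.0 * 1.8 = 1.54e-02 S

1.54e-02


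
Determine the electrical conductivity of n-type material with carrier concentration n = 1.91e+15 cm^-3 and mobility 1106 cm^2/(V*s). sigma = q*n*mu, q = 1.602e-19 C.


Step 1: sigma = q * n * mu
Step 2: sigma = 1.602e-19 * 1.91e+15 * 1106
Step 3: sigma = 3.384e-01 S/cm

3.384e-01


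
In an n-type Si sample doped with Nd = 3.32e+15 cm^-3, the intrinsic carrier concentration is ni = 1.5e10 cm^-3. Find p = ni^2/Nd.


Step 1: Since Nd >> ni, n ≈ Nd = 3.32e+15 cm^-3
Step 2: p = ni^2 / n = (1.5e10)^2 / 3.32e+15
Step 3: p = 2.25e20 / 3.32e+15 = 6.78e+04 cm^-3

6.78e+04


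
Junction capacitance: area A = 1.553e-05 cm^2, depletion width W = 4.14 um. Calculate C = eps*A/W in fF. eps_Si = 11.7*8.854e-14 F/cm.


Step 1: eps_Si = 11.7 * 8.854e-14 = 1.035918e-12 F/cm
Step 2: W in cm = 4.14 * 1e-4 = 4.14e-04 cm
Step 3: C = 1.035918e-12 * 1.553e-05 / 4.14e-04 = 3.885944e-14 F
Step 4: C = 38.86 fF

38.86


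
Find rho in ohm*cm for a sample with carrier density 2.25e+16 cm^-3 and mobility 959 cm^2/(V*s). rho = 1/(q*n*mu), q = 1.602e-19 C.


Step 1: sigma = q * n * mu = 1.602e-19 * 2.25e+16 * 959 = 3.45672e+00 S/cm
Step 2: rho = 1 / sigma = 1 / 3.45672e+00 = 0.2893 ohm*cm

0.2893


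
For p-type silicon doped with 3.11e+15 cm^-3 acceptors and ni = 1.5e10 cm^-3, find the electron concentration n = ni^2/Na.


Step 1: Majority hole concentration p ≈ Na = 3.11e+15 cm^-3
Step 2: n = ni^2 / Na = (1.5e10)^2 / 3.11e+15
Step 3: n = 7.23e+04 cm^-3

7.23e+04


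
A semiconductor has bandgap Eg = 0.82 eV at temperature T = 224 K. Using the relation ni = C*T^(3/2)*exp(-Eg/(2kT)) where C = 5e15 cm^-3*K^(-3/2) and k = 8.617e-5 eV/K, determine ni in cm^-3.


Step 1: Compute kT = 8.617e-5 * 224 = 0.01930208 eV
Step 2: Exponent = -Eg/(2kT) = -0.82/(2*0.01930208) = -21.24123
Step 3: T^(3/2) = 224^1.5 = 3352.53
Step 4: ni = 5e15 * 3352.53 * exp(-21.24123) = 9.99e+09 cm^-3

9.99e+09


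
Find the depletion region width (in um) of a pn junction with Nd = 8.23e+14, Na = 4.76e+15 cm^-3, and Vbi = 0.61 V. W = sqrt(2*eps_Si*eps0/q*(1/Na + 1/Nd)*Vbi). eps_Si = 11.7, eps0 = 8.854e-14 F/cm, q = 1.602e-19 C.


Step 1: 1/Na + 1/Nd = 1/4.76e+15 + 1/8.23e+14 = 1.42515e-15
Step 2: 2*eps*eps0/q = 2*11.7*8.854e-14/1.602e-19 = 1.293281e+07
Step 3: W^2 = 1.293281e+07 * 1.42515e-15 * 0.61 = 1.12430e-08
Step 4: W = sqrt(1.12430e-08) = 1.060e-04 cm = 1.06 um

1.06


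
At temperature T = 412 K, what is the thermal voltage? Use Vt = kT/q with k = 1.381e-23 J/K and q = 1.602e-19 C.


Step 1: kT = 1.381e-23 * 412 = 5.68972e-21 J
Step 2: Vt = kT/q = 5.68972e-21 / 1.602e-19
Step 3: Vt = 0.03552 V

0.03552


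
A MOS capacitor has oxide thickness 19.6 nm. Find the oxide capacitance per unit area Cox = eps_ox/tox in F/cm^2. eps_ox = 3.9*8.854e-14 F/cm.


Step 1: eps_ox = 3.9 * 8.854e-14 = 3.45306e-13 F/cm
Step 2: tox in cm = 19.6 nm * 1e-7 = 1.9600e-06 cm
Step 3: Cox = 3.45306e-13 / 1.9600e-06 = 1.76e-07 F/cm^2

1.76e-07


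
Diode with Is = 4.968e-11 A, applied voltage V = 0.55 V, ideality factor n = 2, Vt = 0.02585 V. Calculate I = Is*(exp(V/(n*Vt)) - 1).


Step 1: V/(n*Vt) = 0.55/(2*0.02585) = 10.6383
Step 2: exp(10.6383) = 4.1702e+04
Step 3: I = 4.968e-11 * (4.1702e+04 - 1) = 2.07e-06 A

2.07e-06


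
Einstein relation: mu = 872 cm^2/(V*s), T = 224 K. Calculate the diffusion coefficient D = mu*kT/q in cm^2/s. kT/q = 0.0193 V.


Step 1: D = mu * (kT/q)
Step 2: D = 872 * 0.0193
Step 3: D = 16.83 cm^2/s

16.83


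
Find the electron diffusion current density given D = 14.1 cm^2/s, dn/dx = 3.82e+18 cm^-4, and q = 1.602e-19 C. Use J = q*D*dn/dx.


Step 1: J = q * D * (dn/dx)
Step 2: J = 1.602e-19 * 14.1 * 3.82e+18
Step 3: J = 8.63e+00 A/cm^2

8.63e+00


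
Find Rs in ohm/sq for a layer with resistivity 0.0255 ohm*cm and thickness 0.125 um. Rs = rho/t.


Step 1: Convert thickness to cm: t = 0.125 um = 1.2500e-05 cm
Step 2: Rs = rho / t = 0.0255 / 1.2500e-05
Step 3: Rs = 2040.0 ohm/sq

2040.0


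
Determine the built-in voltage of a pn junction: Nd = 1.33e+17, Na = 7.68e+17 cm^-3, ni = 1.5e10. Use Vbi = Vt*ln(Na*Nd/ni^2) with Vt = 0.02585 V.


Step 1: Compute Na*Nd/ni^2 = 7.68e+17 * 1.33e+17 / (1.5e10)^2 = 4.5397e+14
Step 2: ln(4.5397e+14) = 33.7491
Step 3: Vbi = 0.02585 * 33.7491 = 0.872 V

0.872


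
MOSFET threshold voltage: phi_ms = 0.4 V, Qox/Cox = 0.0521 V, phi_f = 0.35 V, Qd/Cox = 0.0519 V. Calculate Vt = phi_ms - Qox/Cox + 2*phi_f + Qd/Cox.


Step 1: Vt = phi_ms - Qox/Cox + 2*phi_f + Qd/Cox
Step 2: Vt = 0.4 - 0.0521 + 2*0.35 + 0.0519
Step 3: Vt = 0.4 - 0.0521 + 0.7 + 0.0519
Step 4: Vt = 1.0998 V

1.0998


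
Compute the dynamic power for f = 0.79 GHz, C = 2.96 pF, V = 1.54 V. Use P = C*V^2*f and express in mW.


Step 1: V^2 = 1.54^2 = 2.3716 V^2
Step 2: P = C*V^2*f = 2.96e-12 F * 2.3716 * 0.79e9 Hz
Step 3: P = 5.54574944e-03 W
Step 4: P = 5.546 mW

5.546


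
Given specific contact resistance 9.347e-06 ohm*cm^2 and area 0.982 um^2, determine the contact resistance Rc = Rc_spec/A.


Step 1: Convert area to cm^2: 0.982 um^2 = 9.8200e-09 cm^2
Step 2: Rc = Rc_spec / A = 9.347e-06 / 9.8200e-09
Step 3: Rc = 9.52e+02 ohms

9.52e+02


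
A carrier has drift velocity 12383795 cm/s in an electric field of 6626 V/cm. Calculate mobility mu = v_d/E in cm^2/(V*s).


Step 1: mu = v_d / E
Step 2: mu = 12383795 / 6626
Step 3: mu = 1868.97 cm^2/(V*s)

1868.97


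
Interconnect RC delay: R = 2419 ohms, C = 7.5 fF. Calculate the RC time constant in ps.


Step 1: tau = R * C
Step 2: tau = 2419 * 7.5 fF = 2419 * 7.5e-15 F
Step 3: tau = 1.81425e-11 s = 18.1425 ps

18.1425


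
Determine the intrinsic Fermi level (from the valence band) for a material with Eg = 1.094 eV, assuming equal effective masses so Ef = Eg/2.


Step 1: For an intrinsic semiconductor, the Fermi level sits at midgap.
Step 2: Ef = Eg / 2 = 1.094 / 2 = 0.547 eV

0.547


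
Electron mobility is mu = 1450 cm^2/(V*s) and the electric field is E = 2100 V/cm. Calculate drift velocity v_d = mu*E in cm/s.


Step 1: v_d = mu * E
Step 2: v_d = 1450 * 2100 = 3045000
Step 3: v_d = 3.05e+06 cm/s

3.05e+06


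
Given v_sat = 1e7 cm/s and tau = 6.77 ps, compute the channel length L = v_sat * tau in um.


Step 1: tau in seconds = 6.77 ps * 1e-12 = 6.7700e-12 s
Step 2: L = v_sat * tau = 1e7 * 6.7700e-12 = 6.7700e-05 cm
Step 3: L in um = 6.7700e-05 * 1e4 = 0.677 um

0.677


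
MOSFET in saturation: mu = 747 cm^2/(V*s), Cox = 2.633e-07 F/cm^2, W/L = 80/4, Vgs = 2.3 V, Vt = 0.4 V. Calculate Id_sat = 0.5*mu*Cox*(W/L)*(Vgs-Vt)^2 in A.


Step 1: Overdrive voltage Vov = Vgs - Vt = 2.3 - 0.4 = 1.9 V
Step 2: W/L = 80/4 = 20
Step 3: Id = 0.5 * 747 * 2.633e-07 * 20 * 1.9^2
Step 4: Id = 7.10e-03 A

7.10e-03


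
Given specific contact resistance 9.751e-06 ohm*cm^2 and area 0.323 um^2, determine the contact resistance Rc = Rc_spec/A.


Step 1: Convert area to cm^2: 0.323 um^2 = 3.2300e-09 cm^2
Step 2: Rc = Rc_spec / A = 9.751e-06 / 3.2300e-09
Step 3: Rc = 3.02e+03 ohms

3.02e+03


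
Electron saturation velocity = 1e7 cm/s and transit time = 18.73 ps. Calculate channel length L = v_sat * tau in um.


Step 1: tau in seconds = 18.73 ps * 1e-12 = 1.8730e-11 s
Step 2: L = v_sat * tau = 1e7 * 1.8730e-11 = 1.8730e-04 cm
Step 3: L in um = 1.8730e-04 * 1e4 = 1.873 um

1.873


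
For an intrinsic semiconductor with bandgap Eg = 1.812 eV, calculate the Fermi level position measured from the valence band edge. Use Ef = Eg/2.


Step 1: For an intrinsic semiconductor, the Fermi level sits at midgap.
Step 2: Ef = Eg / 2 = 1.812 / 2 = 0.906 eV

0.906


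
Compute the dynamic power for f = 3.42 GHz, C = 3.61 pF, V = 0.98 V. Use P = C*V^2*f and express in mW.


Step 1: V^2 = 0.98^2 = 0.9604 V^2
Step 2: P = C*V^2*f = 3.61e-12 F * 0.9604 * 3.42e9 Hz
Step 3: P = 1.185729048e-02 W
Step 4: P = 11.857 mW

11.857


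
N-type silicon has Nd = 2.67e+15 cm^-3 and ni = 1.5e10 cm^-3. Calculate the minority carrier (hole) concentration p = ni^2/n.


Step 1: Since Nd >> ni, n ≈ Nd = 2.67e+15 cm^-3
Step 2: p = ni^2 / n = (1.5e10)^2 / 2.67e+15
Step 3: p = 2.25e20 / 2.67e+15 = 8.43e+04 cm^-3

8.43e+04


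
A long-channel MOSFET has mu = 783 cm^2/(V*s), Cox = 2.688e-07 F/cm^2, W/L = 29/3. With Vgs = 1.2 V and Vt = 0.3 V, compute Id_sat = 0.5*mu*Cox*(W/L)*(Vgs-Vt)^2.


Step 1: Overdrive voltage Vov = Vgs - Vt = 1.2 - 0.3 = 0.9 V
Step 2: W/L = 29/3 = 9.66667
Step 3: Id = 0.5 * 783 * 2.688e-07 * 9.66667 * 0.9^2
Step 4: Id = 8.24e-04 A

8.24e-04


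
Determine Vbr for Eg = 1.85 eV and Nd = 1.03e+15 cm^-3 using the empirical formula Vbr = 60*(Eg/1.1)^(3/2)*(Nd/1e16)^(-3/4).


Step 1: Eg/1.1 = 1.85/1.1 = 1.681818
Step 2: (Eg/1.1)^1.5 = 1.681818^1.5 = 2.181064
Step 3: (Nd/1e16)^(-0.75) = (0.103)^(-0.75) = 5.500119
Step 4: Vbr = 60 * 2.181064 * 5.500119 = 719.8 V

719.8


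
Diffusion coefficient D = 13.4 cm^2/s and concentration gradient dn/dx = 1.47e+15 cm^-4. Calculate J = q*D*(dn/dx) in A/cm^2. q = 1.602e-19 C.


Step 1: J = q * D * (dn/dx)
Step 2: J = 1.602e-19 * 13.4 * 1.47e+15
Step 3: J = 3.16e-03 A/cm^2

3.16e-03


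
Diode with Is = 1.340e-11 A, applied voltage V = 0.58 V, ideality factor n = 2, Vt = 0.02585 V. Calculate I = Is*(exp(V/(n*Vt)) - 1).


Step 1: V/(n*Vt) = 0.58/(2*0.02585) = 11.2186
Step 2: exp(11.2186) = 7.4503e+04
Step 3: I = 1.340e-11 * (7.4503e+04 - 1) = 9.98e-07 A

9.98e-07


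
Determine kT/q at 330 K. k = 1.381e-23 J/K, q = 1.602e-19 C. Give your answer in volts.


Step 1: kT = 1.381e-23 * 330 = 4.5573e-21 J
Step 2: Vt = kT/q = 4.5573e-21 / 1.602e-19
Step 3: Vt = 0.02845 V

0.02845


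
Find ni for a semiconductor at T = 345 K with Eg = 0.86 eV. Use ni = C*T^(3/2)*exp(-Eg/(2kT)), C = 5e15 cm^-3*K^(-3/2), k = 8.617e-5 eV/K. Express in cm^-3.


Step 1: Compute kT = 8.617e-5 * 345 = 0.02972865 eV
Step 2: Exponent = -Eg/(2kT) = -0.86/(2*0.02972865) = -14.46416
Step 3: T^(3/2) = 345^1.5 = 6408.09
Step 4: ni = 5e15 * 6408.09 * exp(-14.46416) = 1.67e+13 cm^-3

1.67e+13


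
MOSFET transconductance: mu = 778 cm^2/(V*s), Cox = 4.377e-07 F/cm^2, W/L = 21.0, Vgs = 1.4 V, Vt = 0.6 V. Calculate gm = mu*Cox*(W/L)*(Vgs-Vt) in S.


Step 1: Vov = Vgs - Vt = 1.4 - 0.6 = 0.8 V
Step 2: gm = mu * Cox * (W/L) * Vov
Step 3: gm = 778 * 4.377e-07 * 21.0 * 0.8 = 5.72e-03 S

5.72e-03


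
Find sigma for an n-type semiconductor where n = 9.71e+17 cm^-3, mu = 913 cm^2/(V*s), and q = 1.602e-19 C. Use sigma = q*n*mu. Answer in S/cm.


Step 1: sigma = q * n * mu
Step 2: sigma = 1.602e-19 * 9.71e+17 * 913
Step 3: sigma = 1.420e+02 S/cm

1.420e+02


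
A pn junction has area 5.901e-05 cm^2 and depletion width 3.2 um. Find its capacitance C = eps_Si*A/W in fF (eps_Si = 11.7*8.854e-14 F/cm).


Step 1: eps_Si = 11.7 * 8.854e-14 = 1.035918e-12 F/cm
Step 2: W in cm = 3.2 * 1e-4 = 3.20e-04 cm
Step 3: C = 1.035918e-12 * 5.901e-05 / 3.20e-04 = 1.910298e-13 F
Step 4: C = 191.03 fF

191.03


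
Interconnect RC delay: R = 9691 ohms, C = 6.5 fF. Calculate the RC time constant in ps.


Step 1: tau = R * C
Step 2: tau = 9691 * 6.5 fF = 9691 * 6.5e-15 F
Step 3: tau = 6.29915e-11 s = 62.9915 ps

62.9915


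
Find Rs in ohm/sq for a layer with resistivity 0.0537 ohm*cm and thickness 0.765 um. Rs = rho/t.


Step 1: Convert thickness to cm: t = 0.765 um = 7.6500e-05 cm
Step 2: Rs = rho / t = 0.0537 / 7.6500e-05
Step 3: Rs = 702.0 ohm/sq

702.0


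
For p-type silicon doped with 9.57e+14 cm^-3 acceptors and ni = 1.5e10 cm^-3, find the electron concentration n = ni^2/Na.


Step 1: Majority hole concentration p ≈ Na = 9.57e+14 cm^-3
Step 2: n = ni^2 / Na = (1.5e10)^2 / 9.57e+14
Step 3: n = 2.35e+05 cm^-3

2.35e+05


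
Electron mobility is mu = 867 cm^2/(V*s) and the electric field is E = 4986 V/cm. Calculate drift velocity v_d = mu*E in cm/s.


Step 1: v_d = mu * E
Step 2: v_d = 867 * 4986 = 4322862
Step 3: v_d = 4.32e+06 cm/s

4.32e+06


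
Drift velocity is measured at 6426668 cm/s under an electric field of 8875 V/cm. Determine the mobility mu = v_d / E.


Step 1: mu = v_d / E
Step 2: mu = 6426668 / 8875
Step 3: mu = 724.13 cm^2/(V*s)

724.13


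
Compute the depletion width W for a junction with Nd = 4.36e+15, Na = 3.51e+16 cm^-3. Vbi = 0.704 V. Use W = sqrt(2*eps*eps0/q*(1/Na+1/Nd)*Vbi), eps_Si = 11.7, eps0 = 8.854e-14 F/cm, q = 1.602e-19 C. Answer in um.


Step 1: 1/Na + 1/Nd = 1/3.51e+16 + 1/4.36e+15 = 2.57848e-16
Step 2: 2*eps*eps0/q = 2*11.7*8.854e-14/1.602e-19 = 1.293281e+07
Step 3: W^2 = 1.293281e+07 * 2.57848e-16 * 0.704 = 2.34763e-09
Step 4: W = sqrt(2.34763e-09) = 4.845e-05 cm = 0.4845 um

0.4845


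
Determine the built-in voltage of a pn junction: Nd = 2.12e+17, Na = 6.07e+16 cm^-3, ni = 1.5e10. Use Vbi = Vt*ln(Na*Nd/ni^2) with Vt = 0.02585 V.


Step 1: Compute Na*Nd/ni^2 = 6.07e+16 * 2.12e+17 / (1.5e10)^2 = 5.7193e+13
Step 2: ln(5.7193e+13) = 31.6775
Step 3: Vbi = 0.02585 * 31.6775 = 0.819 V

0.819


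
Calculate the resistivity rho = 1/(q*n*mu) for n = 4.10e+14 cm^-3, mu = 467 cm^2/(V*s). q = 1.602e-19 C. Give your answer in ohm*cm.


Step 1: sigma = q * n * mu = 1.602e-19 * 4.10e+14 * 467 = 3.06735e-02 S/cm
Step 2: rho = 1 / sigma = 1 / 3.06735e-02 = 32.6 ohm*cm

32.6


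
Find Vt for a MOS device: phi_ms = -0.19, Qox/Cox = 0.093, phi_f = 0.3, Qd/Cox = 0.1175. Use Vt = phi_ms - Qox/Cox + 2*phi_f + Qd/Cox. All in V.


Step 1: Vt = phi_ms - Qox/Cox + 2*phi_f + Qd/Cox
Step 2: Vt = -0.19 - 0.093 + 2*0.3 + 0.1175
Step 3: Vt = -0.19 - 0.093 + 0.6 + 0.1175
Step 4: Vt = 0.4345 V

0.4345


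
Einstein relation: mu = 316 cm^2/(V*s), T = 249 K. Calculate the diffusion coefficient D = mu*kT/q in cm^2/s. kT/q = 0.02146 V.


Step 1: D = mu * (kT/q)
Step 2: D = 316 * 0.02146
Step 3: D = 6.78 cm^2/s

6.78


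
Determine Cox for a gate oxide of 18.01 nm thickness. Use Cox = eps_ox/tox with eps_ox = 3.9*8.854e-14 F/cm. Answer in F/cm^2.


Step 1: eps_ox = 3.9 * 8.854e-14 = 3.45306e-13 F/cm
Step 2: tox in cm = 18.01 nm * 1e-7 = 1.8010e-06 cm
Step 3: Cox = 3.45306e-13 / 1.8010e-06 = 1.92e-07 F/cm^2

1.92e-07


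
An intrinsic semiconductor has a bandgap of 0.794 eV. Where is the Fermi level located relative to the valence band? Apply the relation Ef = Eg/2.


Step 1: For an intrinsic semiconductor, the Fermi level sits at midgap.
Step 2: Ef = Eg / 2 = 0.794 / 2 = 0.397 eV

0.397


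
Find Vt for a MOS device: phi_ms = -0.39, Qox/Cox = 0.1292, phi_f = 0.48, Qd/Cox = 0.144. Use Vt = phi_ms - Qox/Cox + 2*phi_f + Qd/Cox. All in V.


Step 1: Vt = phi_ms - Qox/Cox + 2*phi_f + Qd/Cox
Step 2: Vt = -0.39 - 0.1292 + 2*0.48 + 0.144
Step 3: Vt = -0.39 - 0.1292 + 0.96 + 0.144
Step 4: Vt = 0.5848 V

0.5848


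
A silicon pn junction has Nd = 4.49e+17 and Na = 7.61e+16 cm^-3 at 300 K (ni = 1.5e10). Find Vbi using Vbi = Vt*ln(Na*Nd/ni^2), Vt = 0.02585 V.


Step 1: Compute Na*Nd/ni^2 = 7.61e+16 * 4.49e+17 / (1.5e10)^2 = 1.5186e+14
Step 2: ln(1.5186e+14) = 32.6540
Step 3: Vbi = 0.02585 * 32.6540 = 0.844 V

0.844


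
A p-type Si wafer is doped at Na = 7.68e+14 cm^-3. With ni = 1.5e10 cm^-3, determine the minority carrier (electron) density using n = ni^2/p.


Step 1: Majority hole concentration p ≈ Na = 7.68e+14 cm^-3
Step 2: n = ni^2 / Na = (1.5e10)^2 / 7.68e+14
Step 3: n = 2.93e+05 cm^-3

2.93e+05


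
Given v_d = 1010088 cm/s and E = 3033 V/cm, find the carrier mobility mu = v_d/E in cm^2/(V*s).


Step 1: mu = v_d / E
Step 2: mu = 1010088 / 3033
Step 3: mu = 333.03 cm^2/(V*s)

333.03


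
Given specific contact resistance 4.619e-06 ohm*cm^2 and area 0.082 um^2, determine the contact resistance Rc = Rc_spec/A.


Step 1: Convert area to cm^2: 0.082 um^2 = 8.2000e-10 cm^2
Step 2: Rc = Rc_spec / A = 4.619e-06 / 8.2000e-10
Step 3: Rc = 5.63e+03 ohms

5.63e+03


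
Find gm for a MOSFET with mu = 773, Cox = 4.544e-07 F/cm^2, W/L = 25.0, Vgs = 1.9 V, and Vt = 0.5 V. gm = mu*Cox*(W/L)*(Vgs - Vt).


Step 1: Vov = Vgs - Vt = 1.9 - 0.5 = 1.4 V
Step 2: gm = mu * Cox * (W/L) * Vov
Step 3: gm = 773 * 4.544e-07 * 25.0 * 1.4 = 1.23e-02 S

1.23e-02


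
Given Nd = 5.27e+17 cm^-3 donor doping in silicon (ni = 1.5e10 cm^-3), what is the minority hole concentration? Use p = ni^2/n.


Step 1: Since Nd >> ni, n ≈ Nd = 5.27e+17 cm^-3
Step 2: p = ni^2 / n = (1.5e10)^2 / 5.27e+17
Step 3: p = 2.25e20 / 5.27e+17 = 4.27e+02 cm^-3

4.27e+02


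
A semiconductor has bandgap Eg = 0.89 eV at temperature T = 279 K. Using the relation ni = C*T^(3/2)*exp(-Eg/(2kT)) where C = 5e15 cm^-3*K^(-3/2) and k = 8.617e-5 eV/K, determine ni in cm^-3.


Step 1: Compute kT = 8.617e-5 * 279 = 0.02404143 eV
Step 2: Exponent = -Eg/(2kT) = -0.89/(2*0.02404143) = -18.50971
Step 3: T^(3/2) = 279^1.5 = 4660.22
Step 4: ni = 5e15 * 4660.22 * exp(-18.50971) = 2.13e+11 cm^-3

2.13e+11


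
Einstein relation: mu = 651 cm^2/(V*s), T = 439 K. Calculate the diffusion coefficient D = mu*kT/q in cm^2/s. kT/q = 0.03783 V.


Step 1: D = mu * (kT/q)
Step 2: D = 651 * 0.03783
Step 3: D = 24.63 cm^2/s

24.63


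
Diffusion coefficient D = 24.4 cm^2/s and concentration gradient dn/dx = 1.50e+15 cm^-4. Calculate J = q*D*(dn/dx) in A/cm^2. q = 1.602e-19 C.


Step 1: J = q * D * (dn/dx)
Step 2: J = 1.602e-19 * 24.4 * 1.50e+15
Step 3: J = 5.86e-03 A/cm^2

5.86e-03


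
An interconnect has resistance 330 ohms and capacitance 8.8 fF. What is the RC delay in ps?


Step 1: tau = R * C
Step 2: tau = 330 * 8.8 fF = 330 * 8.8e-15 F
Step 3: tau = 2.904e-12 s = 2.904 ps

2.904


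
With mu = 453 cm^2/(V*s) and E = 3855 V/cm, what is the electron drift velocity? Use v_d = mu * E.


Step 1: v_d = mu * E
Step 2: v_d = 453 * 3855 = 1746315
Step 3: v_d = 1.75e+06 cm/s

1.75e+06


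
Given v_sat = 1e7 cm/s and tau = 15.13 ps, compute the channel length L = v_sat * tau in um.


Step 1: tau in seconds = 15.13 ps * 1e-12 = 1.5130e-11 s
Step 2: L = v_sat * tau = 1e7 * 1.5130e-11 = 1.5130e-04 cm
Step 3: L in um = 1.5130e-04 * 1e4 = 1.513 um

1.513


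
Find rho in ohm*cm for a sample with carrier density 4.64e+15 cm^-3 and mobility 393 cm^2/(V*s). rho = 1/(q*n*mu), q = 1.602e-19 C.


Step 1: sigma = q * n * mu = 1.602e-19 * 4.64e+15 * 393 = 2.92128e-01 S/cm
Step 2: rho = 1 / sigma = 1 / 2.92128e-01 = 3.423 ohm*cm

3.423


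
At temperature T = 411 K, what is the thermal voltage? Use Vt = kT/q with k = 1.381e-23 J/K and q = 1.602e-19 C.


Step 1: kT = 1.381e-23 * 411 = 5.67591e-21 J
Step 2: Vt = kT/q = 5.67591e-21 / 1.602e-19
Step 3: Vt = 0.03543 V

0.03543


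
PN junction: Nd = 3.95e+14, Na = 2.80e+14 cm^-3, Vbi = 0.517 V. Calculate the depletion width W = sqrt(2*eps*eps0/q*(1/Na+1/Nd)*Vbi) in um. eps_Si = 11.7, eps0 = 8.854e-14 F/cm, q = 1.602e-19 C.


Step 1: 1/Na + 1/Nd = 1/2.80e+14 + 1/3.95e+14 = 6.10307e-15
Step 2: 2*eps*eps0/q = 2*11.7*8.854e-14/1.602e-19 = 1.293281e+07
Step 3: W^2 = 1.293281e+07 * 6.10307e-15 * 0.517 = 4.08067e-08
Step 4: W = sqrt(4.08067e-08) = 2.020e-04 cm = 2.02 um

2.02


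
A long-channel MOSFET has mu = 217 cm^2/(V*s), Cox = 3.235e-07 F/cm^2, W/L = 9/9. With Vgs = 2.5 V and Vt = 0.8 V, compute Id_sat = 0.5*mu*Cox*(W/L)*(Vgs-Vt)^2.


Step 1: Overdrive voltage Vov = Vgs - Vt = 2.5 - 0.8 = 1.7 V
Step 2: W/L = 9/9 = 1
Step 3: Id = 0.5 * 217 * 3.235e-07 * 1 * 1.7^2
Step 4: Id = 1.01e-04 A

1.01e-04


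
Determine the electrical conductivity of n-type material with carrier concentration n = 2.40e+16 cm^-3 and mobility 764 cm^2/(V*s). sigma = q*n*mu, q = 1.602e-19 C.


Step 1: sigma = q * n * mu
Step 2: sigma = 1.602e-19 * 2.40e+16 * 764
Step 3: sigma = 2.937e+00 S/cm

2.937e+00


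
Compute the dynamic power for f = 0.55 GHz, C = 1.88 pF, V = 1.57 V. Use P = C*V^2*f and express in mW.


Step 1: V^2 = 1.57^2 = 2.4649 V^2
Step 2: P = C*V^2*f = 1.88e-12 F * 2.4649 * 0.55e9 Hz
Step 3: P = 2.5487066e-03 W
Step 4: P = 2.549 mW

2.549


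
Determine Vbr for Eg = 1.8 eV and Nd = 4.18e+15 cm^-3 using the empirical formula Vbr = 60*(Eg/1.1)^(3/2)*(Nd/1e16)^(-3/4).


Step 1: Eg/1.1 = 1.8/1.1 = 1.636364
Step 2: (Eg/1.1)^1.5 = 1.636364^1.5 = 2.093244
Step 3: (Nd/1e16)^(-0.75) = (0.418)^(-0.75) = 1.923613
Step 4: Vbr = 60 * 2.093244 * 1.923613 = 241.6 V

241.6


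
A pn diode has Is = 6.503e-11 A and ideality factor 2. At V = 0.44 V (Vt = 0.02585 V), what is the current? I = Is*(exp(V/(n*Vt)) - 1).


Step 1: V/(n*Vt) = 0.44/(2*0.02585) = 8.5106
Step 2: exp(8.5106) = 4.9671e+03
Step 3: I = 6.503e-11 * (4.9671e+03 - 1) = 3.23e-07 A

3.23e-07


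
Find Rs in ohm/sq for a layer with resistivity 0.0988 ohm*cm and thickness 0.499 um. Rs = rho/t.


Step 1: Convert thickness to cm: t = 0.499 um = 4.9900e-05 cm
Step 2: Rs = rho / t = 0.0988 / 4.9900e-05
Step 3: Rs = 1980.0 ohm/sq

1980.0


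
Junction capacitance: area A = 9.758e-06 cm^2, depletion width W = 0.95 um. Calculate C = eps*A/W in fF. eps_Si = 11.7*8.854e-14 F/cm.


Step 1: eps_Si = 11.7 * 8.854e-14 = 1.035918e-12 F/cm
Step 2: W in cm = 0.95 * 1e-4 = 9.50e-05 cm
Step 3: C = 1.035918e-12 * 9.758e-06 / 9.50e-05 = 1.064051e-13 F
Step 4: C = 106.41 fF

106.41


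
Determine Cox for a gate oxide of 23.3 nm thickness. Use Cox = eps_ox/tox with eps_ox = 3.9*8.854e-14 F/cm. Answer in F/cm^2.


Step 1: eps_ox = 3.9 * 8.854e-14 = 3.45306e-13 F/cm
Step 2: tox in cm = 23.3 nm * 1e-7 = 2.3300e-06 cm
Step 3: Cox = 3.45306e-13 / 2.3300e-06 = 1.48e-07 F/cm^2

1.48e-07


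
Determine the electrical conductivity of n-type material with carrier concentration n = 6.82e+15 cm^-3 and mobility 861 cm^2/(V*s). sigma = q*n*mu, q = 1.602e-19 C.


Step 1: sigma = q * n * mu
Step 2: sigma = 1.602e-19 * 6.82e+15 * 861
Step 3: sigma = 9.407e-01 S/cm

9.407e-01


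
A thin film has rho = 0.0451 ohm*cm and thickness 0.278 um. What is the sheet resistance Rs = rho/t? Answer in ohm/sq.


Step 1: Convert thickness to cm: t = 0.278 um = 2.7800e-05 cm
Step 2: Rs = rho / t = 0.0451 / 2.7800e-05
Step 3: Rs = 1622.3 ohm/sq

1622.3


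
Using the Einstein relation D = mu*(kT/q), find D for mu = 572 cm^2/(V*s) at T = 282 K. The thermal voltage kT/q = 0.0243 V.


Step 1: D = mu * (kT/q)
Step 2: D = 572 * 0.0243
Step 3: D = 13.9 cm^2/s

13.9


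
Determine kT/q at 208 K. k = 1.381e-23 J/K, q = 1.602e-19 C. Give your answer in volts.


Step 1: kT = 1.381e-23 * 208 = 2.87248e-21 J
Step 2: Vt = kT/q = 2.87248e-21 / 1.602e-19
Step 3: Vt = 0.01793 V

0.01793


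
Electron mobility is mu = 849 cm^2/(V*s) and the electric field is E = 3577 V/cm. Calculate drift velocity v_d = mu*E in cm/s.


Step 1: v_d = mu * E
Step 2: v_d = 849 * 3577 = 3036873
Step 3: v_d = 3.04e+06 cm/s

3.04e+06


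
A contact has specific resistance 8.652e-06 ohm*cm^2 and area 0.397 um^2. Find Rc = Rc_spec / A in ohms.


Step 1: Convert area to cm^2: 0.397 um^2 = 3.9700e-09 cm^2
Step 2: Rc = Rc_spec / A = 8.652e-06 / 3.9700e-09
Step 3: Rc = 2.18e+03 ohms

2.18e+03


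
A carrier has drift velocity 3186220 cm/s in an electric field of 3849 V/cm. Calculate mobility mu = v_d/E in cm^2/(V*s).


Step 1: mu = v_d / E
Step 2: mu = 3186220 / 3849
Step 3: mu = 827.8 cm^2/(V*s)

827.8


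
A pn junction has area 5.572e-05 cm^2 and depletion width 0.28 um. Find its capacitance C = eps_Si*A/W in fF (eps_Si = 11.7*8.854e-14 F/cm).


Step 1: eps_Si = 11.7 * 8.854e-14 = 1.035918e-12 F/cm
Step 2: W in cm = 0.28 * 1e-4 = 2.80e-05 cm
Step 3: C = 1.035918e-12 * 5.572e-05 / 2.80e-05 = 2.061477e-12 F
Step 4: C = 2061.48 fF

2061.48


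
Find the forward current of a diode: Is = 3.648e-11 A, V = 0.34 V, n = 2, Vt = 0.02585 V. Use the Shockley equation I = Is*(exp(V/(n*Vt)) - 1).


Step 1: V/(n*Vt) = 0.34/(2*0.02585) = 6.5764
Step 2: exp(6.5764) = 7.1795e+02
Step 3: I = 3.648e-11 * (7.1795e+02 - 1) = 2.62e-08 A

2.62e-08


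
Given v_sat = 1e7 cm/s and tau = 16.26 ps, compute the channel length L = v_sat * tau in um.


Step 1: tau in seconds = 16.26 ps * 1e-12 = 1.6260e-11 s
Step 2: L = v_sat * tau = 1e7 * 1.6260e-11 = 1.6260e-04 cm
Step 3: L in um = 1.6260e-04 * 1e4 = 1.626 um

1.626


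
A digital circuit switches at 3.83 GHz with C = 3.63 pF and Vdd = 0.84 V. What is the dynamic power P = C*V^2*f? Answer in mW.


Step 1: V^2 = 0.84^2 = 0.7056 V^2
Step 2: P = C*V^2*f = 3.63e-12 F * 0.7056 * 3.83e9 Hz
Step 3: P = 9.80988624e-03 W
Step 4: P = 9.81 mW

9.81


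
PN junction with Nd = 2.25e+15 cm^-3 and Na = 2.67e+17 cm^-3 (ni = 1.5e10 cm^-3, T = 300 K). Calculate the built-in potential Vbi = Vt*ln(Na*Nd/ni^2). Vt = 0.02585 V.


Step 1: Compute Na*Nd/ni^2 = 2.67e+17 * 2.25e+15 / (1.5e10)^2 = 2.6700e+12
Step 2: ln(2.6700e+12) = 28.6131
Step 3: Vbi = 0.02585 * 28.6131 = 0.74 V

0.74


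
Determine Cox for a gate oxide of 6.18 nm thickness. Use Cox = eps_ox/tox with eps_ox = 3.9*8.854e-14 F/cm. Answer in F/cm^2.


Step 1: eps_ox = 3.9 * 8.854e-14 = 3.45306e-13 F/cm
Step 2: tox in cm = 6.18 nm * 1e-7 = 6.1800e-07 cm
Step 3: Cox = 3.45306e-13 / 6.1800e-07 = 5.59e-07 F/cm^2

5.59e-07


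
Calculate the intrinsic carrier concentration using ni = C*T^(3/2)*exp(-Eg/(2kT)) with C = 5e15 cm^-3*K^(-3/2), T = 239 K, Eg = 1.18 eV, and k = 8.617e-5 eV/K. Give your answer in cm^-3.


Step 1: Compute kT = 8.617e-5 * 239 = 0.02059463 eV
Step 2: Exponent = -Eg/(2kT) = -1.18/(2*0.02059463) = -28.64824
Step 3: T^(3/2) = 239^1.5 = 3694.85
Step 4: ni = 5e15 * 3694.85 * exp(-28.64824) = 6.68e+06 cm^-3

6.68e+06


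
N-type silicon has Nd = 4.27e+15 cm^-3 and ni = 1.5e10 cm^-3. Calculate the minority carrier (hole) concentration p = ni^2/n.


Step 1: Since Nd >> ni, n ≈ Nd = 4.27e+15 cm^-3
Step 2: p = ni^2 / n = (1.5e10)^2 / 4.27e+15
Step 3: p = 2.25e20 / 4.27e+15 = 5.27e+04 cm^-3

5.27e+04


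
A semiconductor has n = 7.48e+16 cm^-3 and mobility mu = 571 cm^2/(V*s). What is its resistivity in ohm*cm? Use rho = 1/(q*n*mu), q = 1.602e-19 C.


Step 1: sigma = q * n * mu = 1.602e-19 * 7.48e+16 * 571 = 6.84227e+00 S/cm
Step 2: rho = 1 / sigma = 1 / 6.84227e+00 = 0.1462 ohm*cm

0.1462


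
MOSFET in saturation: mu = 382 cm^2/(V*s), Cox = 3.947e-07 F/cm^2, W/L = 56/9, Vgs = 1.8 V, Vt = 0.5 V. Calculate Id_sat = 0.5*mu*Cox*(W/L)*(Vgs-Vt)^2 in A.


Step 1: Overdrive voltage Vov = Vgs - Vt = 1.8 - 0.5 = 1.3 V
Step 2: W/L = 56/9 = 6.22222
Step 3: Id = 0.5 * 382 * 3.947e-07 * 6.22222 * 1.3^2
Step 4: Id = 7.93e-04 A

7.93e-04


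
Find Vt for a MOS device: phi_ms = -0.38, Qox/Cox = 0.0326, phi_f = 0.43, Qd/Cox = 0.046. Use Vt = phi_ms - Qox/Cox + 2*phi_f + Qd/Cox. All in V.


Step 1: Vt = phi_ms - Qox/Cox + 2*phi_f + Qd/Cox
Step 2: Vt = -0.38 - 0.0326 + 2*0.43 + 0.046
Step 3: Vt = -0.38 - 0.0326 + 0.86 + 0.046
Step 4: Vt = 0.4934 V

0.4934


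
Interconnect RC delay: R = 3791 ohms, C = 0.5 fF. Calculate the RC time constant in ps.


Step 1: tau = R * C
Step 2: tau = 3791 * 0.5 fF = 3791 * 5.0e-16 F
Step 3: tau = 1.8955e-12 s = 1.8955 ps

1.8955


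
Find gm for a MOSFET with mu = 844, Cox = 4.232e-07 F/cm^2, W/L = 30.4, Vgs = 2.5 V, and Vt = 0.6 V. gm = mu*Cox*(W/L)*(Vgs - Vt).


Step 1: Vov = Vgs - Vt = 2.5 - 0.6 = 1.9 V
Step 2: gm = mu * Cox * (W/L) * Vov
Step 3: gm = 844 * 4.232e-07 * 30.4 * 1.9 = 2.06e-02 S

2.06e-02


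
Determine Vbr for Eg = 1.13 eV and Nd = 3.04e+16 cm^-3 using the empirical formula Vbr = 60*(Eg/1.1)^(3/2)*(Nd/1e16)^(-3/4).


Step 1: Eg/1.1 = 1.13/1.1 = 1.027273
Step 2: (Eg/1.1)^1.5 = 1.027273^1.5 = 1.041187
Step 3: (Nd/1e16)^(-0.75) = (3.04)^(-0.75) = 0.434355
Step 4: Vbr = 60 * 1.041187 * 0.434355 = 27.1 V

27.1


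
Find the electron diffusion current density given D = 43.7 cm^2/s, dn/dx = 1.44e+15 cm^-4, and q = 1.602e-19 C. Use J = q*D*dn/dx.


Step 1: J = q * D * (dn/dx)
Step 2: J = 1.602e-19 * 43.7 * 1.44e+15
Step 3: J = 1.01e-02 A/cm^2

1.01e-02


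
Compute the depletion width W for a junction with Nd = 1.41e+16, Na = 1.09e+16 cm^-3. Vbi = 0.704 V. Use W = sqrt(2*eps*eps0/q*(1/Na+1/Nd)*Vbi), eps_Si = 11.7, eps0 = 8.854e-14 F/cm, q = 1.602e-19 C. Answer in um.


Step 1: 1/Na + 1/Nd = 1/1.09e+16 + 1/1.41e+16 = 1.62665e-16
Step 2: 2*eps*eps0/q = 2*11.7*8.854e-14/1.602e-19 = 1.293281e+07
Step 3: W^2 = 1.293281e+07 * 1.62665e-16 * 0.704 = 1.48102e-09
Step 4: W = sqrt(1.48102e-09) = 3.848e-05 cm = 0.3848 um

0.3848


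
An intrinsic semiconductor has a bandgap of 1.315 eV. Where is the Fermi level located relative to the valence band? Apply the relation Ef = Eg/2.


Step 1: For an intrinsic semiconductor, the Fermi level sits at midgap.
Step 2: Ef = Eg / 2 = 1.315 / 2 = 0.6575 eV

0.6575


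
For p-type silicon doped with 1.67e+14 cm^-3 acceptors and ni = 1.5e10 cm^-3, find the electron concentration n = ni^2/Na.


Step 1: Majority hole concentration p ≈ Na = 1.67e+14 cm^-3
Step 2: n = ni^2 / Na = (1.5e10)^2 / 1.67e+14
Step 3: n = 1.35e+06 cm^-3

1.35e+06


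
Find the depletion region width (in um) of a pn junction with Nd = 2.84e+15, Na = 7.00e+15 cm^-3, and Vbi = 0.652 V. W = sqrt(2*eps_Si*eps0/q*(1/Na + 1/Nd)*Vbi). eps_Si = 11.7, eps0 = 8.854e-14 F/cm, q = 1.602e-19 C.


Step 1: 1/Na + 1/Nd = 1/7.00e+15 + 1/2.84e+15 = 4.94970e-16
Step 2: 2*eps*eps0/q = 2*11.7*8.854e-14/1.602e-19 = 1.293281e+07
Step 3: W^2 = 1.293281e+07 * 4.94970e-16 * 0.652 = 4.17368e-09
Step 4: W = sqrt(4.17368e-09) = 6.460e-05 cm = 0.646 um

0.646


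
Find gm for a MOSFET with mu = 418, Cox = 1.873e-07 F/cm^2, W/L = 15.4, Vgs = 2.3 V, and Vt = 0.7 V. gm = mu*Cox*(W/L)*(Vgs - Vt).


Step 1: Vov = Vgs - Vt = 2.3 - 0.7 = 1.6 V
Step 2: gm = mu * Cox * (W/L) * Vov
Step 3: gm = 418 * 1.873e-07 * 15.4 * 1.6 = 1.93e-03 S

1.93e-03


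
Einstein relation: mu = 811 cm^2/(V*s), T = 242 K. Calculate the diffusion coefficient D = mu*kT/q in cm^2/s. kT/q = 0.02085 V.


Step 1: D = mu * (kT/q)
Step 2: D = 811 * 0.02085
Step 3: D = 16.91 cm^2/s

16.91


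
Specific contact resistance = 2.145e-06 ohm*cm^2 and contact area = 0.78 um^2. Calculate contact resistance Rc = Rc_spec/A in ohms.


Step 1: Convert area to cm^2: 0.78 um^2 = 7.8000e-09 cm^2
Step 2: Rc = Rc_spec / A = 2.145e-06 / 7.8000e-09
Step 3: Rc = 2.75e+02 ohms

2.75e+02


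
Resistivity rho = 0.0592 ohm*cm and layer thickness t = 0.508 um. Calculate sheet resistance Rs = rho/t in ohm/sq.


Step 1: Convert thickness to cm: t = 0.508 um = 5.0800e-05 cm
Step 2: Rs = rho / t = 0.0592 / 5.0800e-05
Step 3: Rs = 1165.4 ohm/sq

1165.4


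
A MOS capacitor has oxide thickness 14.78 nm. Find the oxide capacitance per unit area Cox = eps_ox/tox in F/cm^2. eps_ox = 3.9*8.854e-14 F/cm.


Step 1: eps_ox = 3.9 * 8.854e-14 = 3.45306e-13 F/cm
Step 2: tox in cm = 14.78 nm * 1e-7 = 1.4780e-06 cm
Step 3: Cox = 3.45306e-13 / 1.4780e-06 = 2.34e-07 F/cm^2

2.34e-07


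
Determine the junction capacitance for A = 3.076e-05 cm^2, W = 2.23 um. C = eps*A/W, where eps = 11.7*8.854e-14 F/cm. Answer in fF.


Step 1: eps_Si = 11.7 * 8.854e-14 = 1.035918e-12 F/cm
Step 2: W in cm = 2.23 * 1e-4 = 2.23e-04 cm
Step 3: C = 1.035918e-12 * 3.076e-05 / 2.23e-04 = 1.428916e-13 F
Step 4: C = 142.89 fF

142.89


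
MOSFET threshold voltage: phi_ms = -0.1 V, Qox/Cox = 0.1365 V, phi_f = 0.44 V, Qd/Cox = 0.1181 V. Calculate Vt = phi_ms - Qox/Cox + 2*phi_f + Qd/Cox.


Step 1: Vt = phi_ms - Qox/Cox + 2*phi_f + Qd/Cox
Step 2: Vt = -0.1 - 0.1365 + 2*0.44 + 0.1181
Step 3: Vt = -0.1 - 0.1365 + 0.88 + 0.1181
Step 4: Vt = 0.7616 V

0.7616


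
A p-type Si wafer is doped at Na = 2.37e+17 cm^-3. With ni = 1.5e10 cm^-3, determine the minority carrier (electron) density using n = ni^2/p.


Step 1: Majority hole concentration p ≈ Na = 2.37e+17 cm^-3
Step 2: n = ni^2 / Na = (1.5e10)^2 / 2.37e+17
Step 3: n = 9.49e+02 cm^-3

9.49e+02


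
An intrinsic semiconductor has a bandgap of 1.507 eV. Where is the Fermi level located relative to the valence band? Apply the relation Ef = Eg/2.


Step 1: For an intrinsic semiconductor, the Fermi level sits at midgap.
Step 2: Ef = Eg / 2 = 1.507 / 2 = 0.7535 eV

0.7535


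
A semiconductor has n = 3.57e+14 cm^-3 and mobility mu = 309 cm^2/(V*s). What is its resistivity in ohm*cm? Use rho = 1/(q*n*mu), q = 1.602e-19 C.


Step 1: sigma = q * n * mu = 1.602e-19 * 3.57e+14 * 309 = 1.76721e-02 S/cm
Step 2: rho = 1 / sigma = 1 / 1.76721e-02 = 56.59 ohm*cm

56.59
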